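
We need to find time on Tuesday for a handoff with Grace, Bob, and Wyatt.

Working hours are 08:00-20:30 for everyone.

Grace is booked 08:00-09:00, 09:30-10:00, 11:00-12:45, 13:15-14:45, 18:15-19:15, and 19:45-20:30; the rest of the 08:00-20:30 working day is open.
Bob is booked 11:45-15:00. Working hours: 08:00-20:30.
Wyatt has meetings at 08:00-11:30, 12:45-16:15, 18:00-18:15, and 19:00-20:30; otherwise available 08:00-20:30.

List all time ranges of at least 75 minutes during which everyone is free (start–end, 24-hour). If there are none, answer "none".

Grace free within 08:00–20:30: 09:00–09:30, 10:00–11:00, 12:45–13:15, 14:45–18:15, 19:15–19:45.
Bob free within 08:00–20:30: 08:00–11:45, 15:00–20:30.
Wyatt free within 08:00–20:30: 11:30–12:45, 16:15–18:00, 18:15–19:00.
Grace ∩ Bob: 09:00–09:30, 10:00–11:00, 15:00–18:15, 19:15–19:45.
Grace ∩ Bob ∩ Wyatt: 16:15–18:00.
Windows ≥ 75 min: 16:15–18:00.

16:15–18:00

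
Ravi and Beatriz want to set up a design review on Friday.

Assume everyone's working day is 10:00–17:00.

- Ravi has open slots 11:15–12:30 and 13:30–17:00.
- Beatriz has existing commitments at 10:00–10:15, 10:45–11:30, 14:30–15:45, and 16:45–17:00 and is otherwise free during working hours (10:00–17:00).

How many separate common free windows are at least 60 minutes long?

3

Beatriz free within 10:00–17:00: 10:15–10:45, 11:30–14:30, 15:45–16:45.
Ravi ∩ Beatriz: 11:30–12:30, 13:30–14:30, 15:45–16:45.
Windows ≥ 60 min: 11:30–12:30, 13:30–14:30, 15:45–16:45.
That's 3 windows.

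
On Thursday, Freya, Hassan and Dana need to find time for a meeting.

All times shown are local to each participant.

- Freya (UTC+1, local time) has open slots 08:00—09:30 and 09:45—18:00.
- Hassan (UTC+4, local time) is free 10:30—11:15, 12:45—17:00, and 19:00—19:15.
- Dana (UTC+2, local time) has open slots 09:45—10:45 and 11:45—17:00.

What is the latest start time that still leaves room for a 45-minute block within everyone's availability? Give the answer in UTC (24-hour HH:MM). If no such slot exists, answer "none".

12:15

Freya → UTC: 07:00–08:30, 08:45–17:00.
Hassan → UTC: 06:30–07:15, 08:45–13:00, 15:00–15:15.
Dana → UTC: 07:45–08:45, 09:45–15:00.
Freya ∩ Hassan: 07:00–07:15, 08:45–13:00, 15:00–15:15.
Freya ∩ Hassan ∩ Dana: 09:45–13:00.
Windows ≥ 45 min: 09:45–13:00.
Latest start in the last window 09:45–13:00 is 13:00 − 45 min = 12:15.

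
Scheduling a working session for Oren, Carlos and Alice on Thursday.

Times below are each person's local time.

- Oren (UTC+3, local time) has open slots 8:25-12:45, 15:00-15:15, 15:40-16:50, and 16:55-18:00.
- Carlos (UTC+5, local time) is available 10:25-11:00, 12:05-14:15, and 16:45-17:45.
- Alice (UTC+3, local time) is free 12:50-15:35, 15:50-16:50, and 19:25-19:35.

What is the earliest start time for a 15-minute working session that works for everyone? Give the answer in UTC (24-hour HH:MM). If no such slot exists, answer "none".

Oren → UTC: 05:25–09:45, 12:00–12:15, 12:40–13:50, 13:55–15:00.
Carlos → UTC: 05:25–06:00, 07:05–09:15, 11:45–12:45.
Alice → UTC: 09:50–12:35, 12:50–13:50, 16:25–16:35.
Oren ∩ Carlos: 05:25–06:00, 07:05–09:15, 12:00–12:15, 12:40–12:45.
Oren ∩ Carlos ∩ Alice: 12:00–12:15.
Windows ≥ 15 min: 12:00–12:15.
Earliest such window starts at 12:00.

12:00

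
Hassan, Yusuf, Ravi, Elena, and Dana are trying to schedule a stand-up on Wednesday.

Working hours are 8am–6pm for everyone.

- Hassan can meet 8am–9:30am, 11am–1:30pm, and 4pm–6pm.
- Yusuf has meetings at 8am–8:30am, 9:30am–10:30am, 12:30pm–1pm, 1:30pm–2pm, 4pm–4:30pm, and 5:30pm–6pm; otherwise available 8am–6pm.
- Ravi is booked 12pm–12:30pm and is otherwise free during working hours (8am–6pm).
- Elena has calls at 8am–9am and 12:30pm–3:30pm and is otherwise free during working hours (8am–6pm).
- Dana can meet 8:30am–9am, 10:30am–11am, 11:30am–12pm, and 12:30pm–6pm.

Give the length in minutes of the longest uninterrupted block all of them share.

60 minutes

Yusuf free within 08:00–18:00: 08:30–09:30, 10:30–12:30, 13:00–13:30, 14:00–16:00, 16:30–17:30.
Ravi free within 08:00–18:00: 08:00–12:00, 12:30–18:00.
Elena free within 08:00–18:00: 09:00–12:30, 15:30–18:00.
Hassan ∩ Yusuf: 08:30–09:30, 11:00–12:30, 13:00–13:30, 16:30–17:30.
Hassan ∩ Yusuf ∩ Ravi: 08:30–09:30, 11:00–12:00, 13:00–13:30, 16:30–17:30.
Hassan ∩ Yusuf ∩ Ravi ∩ Elena: 09:00–09:30, 11:00–12:00, 16:30–17:30.
Hassan ∩ Yusuf ∩ Ravi ∩ Elena ∩ Dana: 11:30–12:00, 16:30–17:30.
Common window lengths: 30, 60 min; longest is 60.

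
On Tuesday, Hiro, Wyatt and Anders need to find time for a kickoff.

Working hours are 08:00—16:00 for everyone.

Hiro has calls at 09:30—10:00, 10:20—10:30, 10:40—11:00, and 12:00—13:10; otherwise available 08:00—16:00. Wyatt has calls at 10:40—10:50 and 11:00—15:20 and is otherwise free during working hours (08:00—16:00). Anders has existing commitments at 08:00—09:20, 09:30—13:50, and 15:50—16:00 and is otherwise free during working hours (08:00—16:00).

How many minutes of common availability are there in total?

Hiro free within 08:00–16:00: 08:00–09:30, 10:00–10:20, 10:30–10:40, 11:00–12:00, 13:10–16:00.
Wyatt free within 08:00–16:00: 08:00–10:40, 10:50–11:00, 15:20–16:00.
Anders free within 08:00–16:00: 09:20–09:30, 13:50–15:50.
Hiro ∩ Wyatt: 08:00–09:30, 10:00–10:20, 10:30–10:40, 15:20–16:00.
Hiro ∩ Wyatt ∩ Anders: 09:20–09:30, 15:20–15:50.
Total common minutes: 10 + 30 = 40.

40 minutes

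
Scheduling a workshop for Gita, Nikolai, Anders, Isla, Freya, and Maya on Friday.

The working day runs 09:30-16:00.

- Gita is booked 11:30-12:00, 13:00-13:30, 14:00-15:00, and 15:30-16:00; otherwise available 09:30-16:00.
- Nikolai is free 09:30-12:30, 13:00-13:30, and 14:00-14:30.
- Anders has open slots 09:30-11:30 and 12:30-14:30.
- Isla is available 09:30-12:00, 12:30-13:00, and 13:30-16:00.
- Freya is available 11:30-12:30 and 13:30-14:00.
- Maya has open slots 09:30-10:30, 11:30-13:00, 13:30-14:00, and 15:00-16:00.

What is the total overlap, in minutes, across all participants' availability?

Gita free within 09:30–16:00: 09:30–11:30, 12:00–13:00, 13:30–14:00, 15:00–15:30.
Gita ∩ Nikolai: 09:30–11:30, 12:00–12:30.
Gita ∩ Nikolai ∩ Anders: 09:30–11:30.
Gita ∩ Nikolai ∩ Anders ∩ Isla: 09:30–11:30.
Gita ∩ Nikolai ∩ Anders ∩ Isla ∩ Freya: (none).
Gita ∩ Nikolai ∩ Anders ∩ Isla ∩ Freya ∩ Maya: (none).
Total common minutes: 0.

0 minutes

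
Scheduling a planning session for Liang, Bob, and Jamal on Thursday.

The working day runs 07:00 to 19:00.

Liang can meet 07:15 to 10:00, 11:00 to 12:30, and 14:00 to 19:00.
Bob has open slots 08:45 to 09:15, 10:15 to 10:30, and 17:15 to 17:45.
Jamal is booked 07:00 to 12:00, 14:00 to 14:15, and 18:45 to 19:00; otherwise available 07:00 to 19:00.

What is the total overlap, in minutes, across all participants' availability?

Jamal free within 07:00–19:00: 12:00–14:00, 14:15–18:45.
Liang ∩ Bob: 08:45–09:15, 17:15–17:45.
Liang ∩ Bob ∩ Jamal: 17:15–17:45.
Total common minutes: 30.

30 minutes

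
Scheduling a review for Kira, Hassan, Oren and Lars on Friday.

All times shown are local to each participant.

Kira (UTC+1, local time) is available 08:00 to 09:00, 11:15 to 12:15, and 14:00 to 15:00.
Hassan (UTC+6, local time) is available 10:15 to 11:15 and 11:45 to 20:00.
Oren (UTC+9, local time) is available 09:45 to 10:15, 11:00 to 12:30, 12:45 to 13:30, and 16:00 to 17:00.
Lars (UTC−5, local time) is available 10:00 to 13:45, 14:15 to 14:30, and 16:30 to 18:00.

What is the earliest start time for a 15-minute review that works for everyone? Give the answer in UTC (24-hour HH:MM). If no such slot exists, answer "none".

none

Kira → UTC: 07:00–08:00, 10:15–11:15, 13:00–14:00.
Hassan → UTC: 04:15–05:15, 05:45–14:00.
Oren → UTC: 00:45–01:15, 02:00–03:30, 03:45–04:30, 07:00–08:00.
Lars → UTC: 15:00–18:45, 19:15–19:30, 21:30–23:00.
Kira ∩ Hassan: 07:00–08:00, 10:15–11:15, 13:00–14:00.
Kira ∩ Hassan ∩ Oren: 07:00–08:00.
Kira ∩ Hassan ∩ Oren ∩ Lars: (none).
Windows ≥ 15 min: (none).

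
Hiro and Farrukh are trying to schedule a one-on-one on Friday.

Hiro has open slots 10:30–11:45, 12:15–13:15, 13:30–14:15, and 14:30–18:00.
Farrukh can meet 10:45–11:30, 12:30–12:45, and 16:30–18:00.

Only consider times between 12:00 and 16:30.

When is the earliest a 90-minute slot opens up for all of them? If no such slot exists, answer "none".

none

Hiro ∩ Farrukh: 10:45–11:30, 12:30–12:45, 16:30–18:00.
Restricted to 12:00–16:30: 12:30–12:45.
Windows ≥ 90 min: (none).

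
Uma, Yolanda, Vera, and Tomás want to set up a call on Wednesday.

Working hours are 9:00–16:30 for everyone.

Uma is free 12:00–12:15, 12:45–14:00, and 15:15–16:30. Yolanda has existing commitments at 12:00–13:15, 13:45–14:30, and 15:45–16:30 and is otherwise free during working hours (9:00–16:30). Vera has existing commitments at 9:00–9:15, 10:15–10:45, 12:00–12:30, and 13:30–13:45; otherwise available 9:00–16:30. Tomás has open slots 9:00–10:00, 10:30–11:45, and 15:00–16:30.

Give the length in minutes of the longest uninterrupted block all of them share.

30 minutes

Yolanda free within 09:00–16:30: 09:00–12:00, 13:15–13:45, 14:30–15:45.
Vera free within 09:00–16:30: 09:15–10:15, 10:45–12:00, 12:30–13:30, 13:45–16:30.
Uma ∩ Yolanda: 13:15–13:45, 15:15–15:45.
Uma ∩ Yolanda ∩ Vera: 13:15–13:30, 15:15–15:45.
Uma ∩ Yolanda ∩ Vera ∩ Tomás: 15:15–15:45.
Single common window of 30 minutes.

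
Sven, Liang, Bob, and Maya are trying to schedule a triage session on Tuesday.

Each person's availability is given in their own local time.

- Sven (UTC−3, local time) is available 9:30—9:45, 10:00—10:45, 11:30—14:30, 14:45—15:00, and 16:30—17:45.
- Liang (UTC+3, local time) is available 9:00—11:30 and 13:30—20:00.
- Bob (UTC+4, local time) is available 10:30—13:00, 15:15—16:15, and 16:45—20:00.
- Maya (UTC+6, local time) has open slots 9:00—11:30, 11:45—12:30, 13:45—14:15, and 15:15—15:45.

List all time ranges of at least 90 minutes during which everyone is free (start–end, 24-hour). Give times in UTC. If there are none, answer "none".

none

Sven → UTC: 12:30–12:45, 13:00–13:45, 14:30–17:30, 17:45–18:00, 19:30–20:45.
Liang → UTC: 06:00–08:30, 10:30–17:00.
Bob → UTC: 06:30–09:00, 11:15–12:15, 12:45–16:00.
Maya → UTC: 03:00–05:30, 05:45–06:30, 07:45–08:15, 09:15–09:45.
Sven ∩ Liang: 12:30–12:45, 13:00–13:45, 14:30–17:00.
Sven ∩ Liang ∩ Bob: 13:00–13:45, 14:30–16:00.
Sven ∩ Liang ∩ Bob ∩ Maya: (none).
Windows ≥ 90 min: (none).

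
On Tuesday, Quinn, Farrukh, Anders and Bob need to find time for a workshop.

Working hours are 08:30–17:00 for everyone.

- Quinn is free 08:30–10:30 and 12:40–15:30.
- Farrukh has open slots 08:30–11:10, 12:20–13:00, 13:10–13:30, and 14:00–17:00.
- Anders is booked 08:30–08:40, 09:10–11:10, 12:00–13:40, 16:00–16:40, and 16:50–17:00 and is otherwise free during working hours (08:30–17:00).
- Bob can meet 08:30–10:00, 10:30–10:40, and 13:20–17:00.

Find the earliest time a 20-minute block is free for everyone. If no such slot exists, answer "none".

Anders free within 08:30–17:00: 08:40–09:10, 11:10–12:00, 13:40–16:00, 16:40–16:50.
Quinn ∩ Farrukh: 08:30–10:30, 12:40–13:00, 13:10–13:30, 14:00–15:30.
Quinn ∩ Farrukh ∩ Anders: 08:40–09:10, 14:00–15:30.
Quinn ∩ Farrukh ∩ Anders ∩ Bob: 08:40–09:10, 14:00–15:30.
Windows ≥ 20 min: 08:40–09:10, 14:00–15:30.
Earliest such window starts at 08:40.

08:40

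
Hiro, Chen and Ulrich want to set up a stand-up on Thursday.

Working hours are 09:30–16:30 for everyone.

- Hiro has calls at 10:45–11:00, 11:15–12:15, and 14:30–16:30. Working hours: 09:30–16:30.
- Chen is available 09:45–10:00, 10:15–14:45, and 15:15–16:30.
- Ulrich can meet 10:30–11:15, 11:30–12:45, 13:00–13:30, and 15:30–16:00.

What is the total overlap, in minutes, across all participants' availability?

Hiro free within 09:30–16:30: 09:30–10:45, 11:00–11:15, 12:15–14:30.
Hiro ∩ Chen: 09:45–10:00, 10:15–10:45, 11:00–11:15, 12:15–14:30.
Hiro ∩ Chen ∩ Ulrich: 10:30–10:45, 11:00–11:15, 12:15–12:45, 13:00–13:30.
Total common minutes: 15 + 15 + 30 + 30 = 90.

90 minutes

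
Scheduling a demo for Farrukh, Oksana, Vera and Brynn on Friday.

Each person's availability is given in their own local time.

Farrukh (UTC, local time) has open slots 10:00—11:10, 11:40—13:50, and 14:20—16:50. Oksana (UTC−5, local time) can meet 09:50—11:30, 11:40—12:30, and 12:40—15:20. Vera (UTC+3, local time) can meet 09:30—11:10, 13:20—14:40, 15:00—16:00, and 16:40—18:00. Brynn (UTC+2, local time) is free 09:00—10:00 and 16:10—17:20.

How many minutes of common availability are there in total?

10 minutes

Farrukh → UTC: 10:00–11:10, 11:40–13:50, 14:20–16:50.
Oksana → UTC: 14:50–16:30, 16:40–17:30, 17:40–20:20.
Vera → UTC: 06:30–08:10, 10:20–11:40, 12:00–13:00, 13:40–15:00.
Brynn → UTC: 07:00–08:00, 14:10–15:20.
Farrukh ∩ Oksana: 14:50–16:30, 16:40–16:50.
Farrukh ∩ Oksana ∩ Vera: 14:50–15:00.
Farrukh ∩ Oksana ∩ Vera ∩ Brynn: 14:50–15:00.
Total common minutes: 10.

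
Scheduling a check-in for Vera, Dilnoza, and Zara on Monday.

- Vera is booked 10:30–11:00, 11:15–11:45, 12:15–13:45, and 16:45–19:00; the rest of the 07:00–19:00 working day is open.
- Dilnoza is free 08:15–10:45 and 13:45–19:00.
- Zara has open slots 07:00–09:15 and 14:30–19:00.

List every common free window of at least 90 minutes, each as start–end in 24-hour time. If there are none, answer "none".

14:30–16:45

Vera free within 07:00–19:00: 07:00–10:30, 11:00–11:15, 11:45–12:15, 13:45–16:45.
Vera ∩ Dilnoza: 08:15–10:30, 13:45–16:45.
Vera ∩ Dilnoza ∩ Zara: 08:15–09:15, 14:30–16:45.
Windows ≥ 90 min: 14:30–16:45.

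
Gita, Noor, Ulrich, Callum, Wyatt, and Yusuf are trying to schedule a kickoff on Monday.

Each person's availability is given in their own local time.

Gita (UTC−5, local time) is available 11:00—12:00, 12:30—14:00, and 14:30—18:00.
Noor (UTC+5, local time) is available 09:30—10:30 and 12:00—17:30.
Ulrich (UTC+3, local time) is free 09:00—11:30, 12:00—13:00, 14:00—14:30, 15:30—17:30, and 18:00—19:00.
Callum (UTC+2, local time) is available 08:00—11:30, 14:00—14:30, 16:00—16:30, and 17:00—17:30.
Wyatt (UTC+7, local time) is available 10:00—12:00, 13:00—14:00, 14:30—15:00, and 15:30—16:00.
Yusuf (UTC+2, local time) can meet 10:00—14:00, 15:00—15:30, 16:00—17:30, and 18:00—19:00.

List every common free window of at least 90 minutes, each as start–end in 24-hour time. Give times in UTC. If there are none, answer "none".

Gita → UTC: 16:00–17:00, 17:30–19:00, 19:30–23:00.
Noor → UTC: 04:30–05:30, 07:00–12:30.
Ulrich → UTC: 06:00–08:30, 09:00–10:00, 11:00–11:30, 12:30–14:30, 15:00–16:00.
Callum → UTC: 06:00–09:30, 12:00–12:30, 14:00–14:30, 15:00–15:30.
Wyatt → UTC: 03:00–05:00, 06:00–07:00, 07:30–08:00, 08:30–09:00.
Yusuf → UTC: 08:00–12:00, 13:00–13:30, 14:00–15:30, 16:00–17:00.
Gita ∩ Noor: (none).
Gita ∩ Noor ∩ Ulrich: (none).
Gita ∩ Noor ∩ Ulrich ∩ Callum: (none).
Gita ∩ Noor ∩ Ulrich ∩ Callum ∩ Wyatt: (none).
Gita ∩ Noor ∩ Ulrich ∩ Callum ∩ Wyatt ∩ Yusuf: (none).
Windows ≥ 90 min: (none).

none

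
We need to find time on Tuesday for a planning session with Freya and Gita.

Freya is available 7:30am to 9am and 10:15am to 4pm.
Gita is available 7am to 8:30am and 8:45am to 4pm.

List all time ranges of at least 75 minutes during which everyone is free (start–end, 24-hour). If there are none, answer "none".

Freya ∩ Gita: 07:30–08:30, 08:45–09:00, 10:15–16:00.
Windows ≥ 75 min: 10:15–16:00.

10:15–16:00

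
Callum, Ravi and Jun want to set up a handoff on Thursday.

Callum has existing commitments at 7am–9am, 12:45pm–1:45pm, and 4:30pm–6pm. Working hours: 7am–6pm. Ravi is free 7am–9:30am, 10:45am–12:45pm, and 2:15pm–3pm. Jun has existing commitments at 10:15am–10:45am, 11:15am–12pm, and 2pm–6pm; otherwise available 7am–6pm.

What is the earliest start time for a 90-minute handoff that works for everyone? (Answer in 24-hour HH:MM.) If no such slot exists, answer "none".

Callum free within 07:00–18:00: 09:00–12:45, 13:45–16:30.
Jun free within 07:00–18:00: 07:00–10:15, 10:45–11:15, 12:00–14:00.
Callum ∩ Ravi: 09:00–09:30, 10:45–12:45, 14:15–15:00.
Callum ∩ Ravi ∩ Jun: 09:00–09:30, 10:45–11:15, 12:00–12:45.
Windows ≥ 90 min: (none).

none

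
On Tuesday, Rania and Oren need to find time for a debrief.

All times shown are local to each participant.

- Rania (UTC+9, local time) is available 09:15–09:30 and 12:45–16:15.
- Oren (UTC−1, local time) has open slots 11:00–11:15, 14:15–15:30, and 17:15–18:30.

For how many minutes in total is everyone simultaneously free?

Rania → UTC: 00:15–00:30, 03:45–07:15.
Oren → UTC: 12:00–12:15, 15:15–16:30, 18:15–19:30.
Rania ∩ Oren: (none).
Total common minutes: 0.

0 minutes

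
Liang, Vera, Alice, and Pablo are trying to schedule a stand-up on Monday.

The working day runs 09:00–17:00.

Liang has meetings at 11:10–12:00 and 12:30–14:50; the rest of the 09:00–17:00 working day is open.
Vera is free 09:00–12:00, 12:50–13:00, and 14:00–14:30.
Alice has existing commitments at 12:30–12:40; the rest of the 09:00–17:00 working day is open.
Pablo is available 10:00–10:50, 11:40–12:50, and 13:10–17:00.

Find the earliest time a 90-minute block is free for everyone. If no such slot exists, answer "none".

Liang free within 09:00–17:00: 09:00–11:10, 12:00–12:30, 14:50–17:00.
Alice free within 09:00–17:00: 09:00–12:30, 12:40–17:00.
Liang ∩ Vera: 09:00–11:10.
Liang ∩ Vera ∩ Alice: 09:00–11:10.
Liang ∩ Vera ∩ Alice ∩ Pablo: 10:00–10:50.
Windows ≥ 90 min: (none).

none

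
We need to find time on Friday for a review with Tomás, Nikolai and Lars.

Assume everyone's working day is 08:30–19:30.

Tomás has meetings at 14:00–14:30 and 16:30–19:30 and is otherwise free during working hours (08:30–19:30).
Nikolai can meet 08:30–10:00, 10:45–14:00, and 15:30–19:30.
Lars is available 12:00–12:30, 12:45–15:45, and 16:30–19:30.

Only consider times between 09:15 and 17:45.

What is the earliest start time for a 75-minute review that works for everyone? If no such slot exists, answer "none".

Tomás free within 08:30–19:30: 08:30–14:00, 14:30–16:30.
Tomás ∩ Nikolai: 08:30–10:00, 10:45–14:00, 15:30–16:30.
Tomás ∩ Nikolai ∩ Lars: 12:00–12:30, 12:45–14:00, 15:30–15:45.
Restricted to 09:15–17:45: 12:00–12:30, 12:45–14:00, 15:30–15:45.
Windows ≥ 75 min: 12:45–14:00.
Earliest such window starts at 12:45.

12:45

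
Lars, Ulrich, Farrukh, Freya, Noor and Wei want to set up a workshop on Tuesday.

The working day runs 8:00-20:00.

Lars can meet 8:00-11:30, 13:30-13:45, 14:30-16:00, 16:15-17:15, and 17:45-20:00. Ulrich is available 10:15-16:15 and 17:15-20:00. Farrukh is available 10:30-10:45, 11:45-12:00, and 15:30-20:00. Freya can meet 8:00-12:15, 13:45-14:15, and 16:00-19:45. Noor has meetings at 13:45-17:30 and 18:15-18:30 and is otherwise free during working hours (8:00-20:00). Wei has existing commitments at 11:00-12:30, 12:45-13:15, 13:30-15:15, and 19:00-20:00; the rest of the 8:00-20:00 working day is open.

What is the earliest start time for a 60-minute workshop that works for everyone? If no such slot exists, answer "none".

none

Noor free within 08:00–20:00: 08:00–13:45, 17:30–18:15, 18:30–20:00.
Wei free within 08:00–20:00: 08:00–11:00, 12:30–12:45, 13:15–13:30, 15:15–19:00.
Lars ∩ Ulrich: 10:15–11:30, 13:30–13:45, 14:30–16:00, 17:45–20:00.
Lars ∩ Ulrich ∩ Farrukh: 10:30–10:45, 15:30–16:00, 17:45–20:00.
Lars ∩ Ulrich ∩ Farrukh ∩ Freya: 10:30–10:45, 17:45–19:45.
Lars ∩ Ulrich ∩ Farrukh ∩ Freya ∩ Noor: 10:30–10:45, 17:45–18:15, 18:30–19:45.
Lars ∩ Ulrich ∩ Farrukh ∩ Freya ∩ Noor ∩ Wei: 10:30–10:45, 17:45–18:15, 18:30–19:00.
Windows ≥ 60 min: (none).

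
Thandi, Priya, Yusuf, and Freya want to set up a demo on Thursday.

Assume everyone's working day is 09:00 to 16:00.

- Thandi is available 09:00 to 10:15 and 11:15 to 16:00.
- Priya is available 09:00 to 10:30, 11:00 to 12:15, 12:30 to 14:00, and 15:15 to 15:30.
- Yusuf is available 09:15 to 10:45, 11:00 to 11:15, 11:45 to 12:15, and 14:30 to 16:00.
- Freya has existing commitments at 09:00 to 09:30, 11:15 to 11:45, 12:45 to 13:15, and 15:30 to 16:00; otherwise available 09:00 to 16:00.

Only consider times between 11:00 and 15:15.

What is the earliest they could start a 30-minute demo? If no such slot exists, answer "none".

11:45

Freya free within 09:00–16:00: 09:30–11:15, 11:45–12:45, 13:15–15:30.
Thandi ∩ Priya: 09:00–10:15, 11:15–12:15, 12:30–14:00, 15:15–15:30.
Thandi ∩ Priya ∩ Yusuf: 09:15–10:15, 11:45–12:15, 15:15–15:30.
Thandi ∩ Priya ∩ Yusuf ∩ Freya: 09:30–10:15, 11:45–12:15, 15:15–15:30.
Restricted to 11:00–15:15: 11:45–12:15.
Windows ≥ 30 min: 11:45–12:15.
Earliest such window starts at 11:45.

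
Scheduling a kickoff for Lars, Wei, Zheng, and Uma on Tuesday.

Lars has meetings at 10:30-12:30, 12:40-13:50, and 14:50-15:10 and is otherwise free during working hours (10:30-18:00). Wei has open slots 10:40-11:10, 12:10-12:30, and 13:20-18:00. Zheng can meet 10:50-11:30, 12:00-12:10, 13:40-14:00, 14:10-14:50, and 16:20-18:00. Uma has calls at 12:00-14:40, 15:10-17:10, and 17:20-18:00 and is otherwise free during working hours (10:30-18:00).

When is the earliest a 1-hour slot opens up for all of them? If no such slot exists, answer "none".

none

Lars free within 10:30–18:00: 12:30–12:40, 13:50–14:50, 15:10–18:00.
Uma free within 10:30–18:00: 10:30–12:00, 14:40–15:10, 17:10–17:20.
Lars ∩ Wei: 13:50–14:50, 15:10–18:00.
Lars ∩ Wei ∩ Zheng: 13:50–14:00, 14:10–14:50, 16:20–18:00.
Lars ∩ Wei ∩ Zheng ∩ Uma: 14:40–14:50, 17:10–17:20.
Windows ≥ 60 min: (none).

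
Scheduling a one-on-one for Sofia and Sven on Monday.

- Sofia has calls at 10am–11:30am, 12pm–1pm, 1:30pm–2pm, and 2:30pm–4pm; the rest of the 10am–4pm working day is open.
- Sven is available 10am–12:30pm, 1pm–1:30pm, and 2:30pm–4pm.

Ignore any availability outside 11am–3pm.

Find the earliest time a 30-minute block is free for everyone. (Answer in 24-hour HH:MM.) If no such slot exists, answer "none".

11:30

Sofia free within 10:00–16:00: 11:30–12:00, 13:00–13:30, 14:00–14:30.
Sofia ∩ Sven: 11:30–12:00, 13:00–13:30.
Restricted to 11:00–15:00: 11:30–12:00, 13:00–13:30.
Windows ≥ 30 min: 11:30–12:00, 13:00–13:30.
Earliest such window starts at 11:30.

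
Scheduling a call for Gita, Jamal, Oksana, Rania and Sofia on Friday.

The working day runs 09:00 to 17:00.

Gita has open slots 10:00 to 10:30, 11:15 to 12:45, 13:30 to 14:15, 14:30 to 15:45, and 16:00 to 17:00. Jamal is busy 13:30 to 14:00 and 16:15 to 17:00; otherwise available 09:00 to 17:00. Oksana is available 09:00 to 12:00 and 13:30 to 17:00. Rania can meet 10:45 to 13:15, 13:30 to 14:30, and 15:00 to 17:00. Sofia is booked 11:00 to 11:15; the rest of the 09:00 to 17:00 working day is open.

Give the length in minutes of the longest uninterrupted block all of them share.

Jamal free within 09:00–17:00: 09:00–13:30, 14:00–16:15.
Sofia free within 09:00–17:00: 09:00–11:00, 11:15–17:00.
Gita ∩ Jamal: 10:00–10:30, 11:15–12:45, 14:00–14:15, 14:30–15:45, 16:00–16:15.
Gita ∩ Jamal ∩ Oksana: 10:00–10:30, 11:15–12:00, 14:00–14:15, 14:30–15:45, 16:00–16:15.
Gita ∩ Jamal ∩ Oksana ∩ Rania: 11:15–12:00, 14:00–14:15, 15:00–15:45, 16:00–16:15.
Gita ∩ Jamal ∩ Oksana ∩ Rania ∩ Sofia: 11:15–12:00, 14:00–14:15, 15:00–15:45, 16:00–16:15.
Common window lengths: 45, 15, 45, 15 min; longest is 45.

45 minutes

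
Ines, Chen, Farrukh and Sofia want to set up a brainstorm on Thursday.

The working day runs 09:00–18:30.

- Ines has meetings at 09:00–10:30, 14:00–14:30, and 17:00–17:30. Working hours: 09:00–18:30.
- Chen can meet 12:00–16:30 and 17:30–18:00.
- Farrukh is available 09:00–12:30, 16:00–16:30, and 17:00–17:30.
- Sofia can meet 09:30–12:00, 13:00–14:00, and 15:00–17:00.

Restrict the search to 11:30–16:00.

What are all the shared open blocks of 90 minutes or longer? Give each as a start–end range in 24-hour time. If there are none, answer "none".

Ines free within 09:00–18:30: 10:30–14:00, 14:30–17:00, 17:30–18:30.
Ines ∩ Chen: 12:00–14:00, 14:30–16:30, 17:30–18:00.
Ines ∩ Chen ∩ Farrukh: 12:00–12:30, 16:00–16:30.
Ines ∩ Chen ∩ Farrukh ∩ Sofia: 16:00–16:30.
Restricted to 11:30–16:00: (none).
Windows ≥ 90 min: (none).

none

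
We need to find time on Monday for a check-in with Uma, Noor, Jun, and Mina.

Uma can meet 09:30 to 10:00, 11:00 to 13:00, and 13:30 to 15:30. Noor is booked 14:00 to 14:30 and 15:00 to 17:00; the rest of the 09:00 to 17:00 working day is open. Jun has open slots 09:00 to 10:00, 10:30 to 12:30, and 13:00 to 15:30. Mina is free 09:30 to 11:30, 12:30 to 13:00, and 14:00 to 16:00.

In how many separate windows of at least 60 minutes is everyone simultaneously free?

0

Noor free within 09:00–17:00: 09:00–14:00, 14:30–15:00.
Uma ∩ Noor: 09:30–10:00, 11:00–13:00, 13:30–14:00, 14:30–15:00.
Uma ∩ Noor ∩ Jun: 09:30–10:00, 11:00–12:30, 13:30–14:00, 14:30–15:00.
Uma ∩ Noor ∩ Jun ∩ Mina: 09:30–10:00, 11:00–11:30, 14:30–15:00.
Windows ≥ 60 min: (none).
That's 0 windows.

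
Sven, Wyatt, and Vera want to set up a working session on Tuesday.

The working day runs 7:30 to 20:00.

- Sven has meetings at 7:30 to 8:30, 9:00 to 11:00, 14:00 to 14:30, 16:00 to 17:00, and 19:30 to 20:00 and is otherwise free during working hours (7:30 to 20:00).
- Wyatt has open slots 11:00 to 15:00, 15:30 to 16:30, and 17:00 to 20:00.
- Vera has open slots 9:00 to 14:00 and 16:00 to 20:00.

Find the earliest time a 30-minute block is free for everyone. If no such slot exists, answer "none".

11:00

Sven free within 07:30–20:00: 08:30–09:00, 11:00–14:00, 14:30–16:00, 17:00–19:30.
Sven ∩ Wyatt: 11:00–14:00, 14:30–15:00, 15:30–16:00, 17:00–19:30.
Sven ∩ Wyatt ∩ Vera: 11:00–14:00, 17:00–19:30.
Windows ≥ 30 min: 11:00–14:00, 17:00–19:30.
Earliest such window starts at 11:00.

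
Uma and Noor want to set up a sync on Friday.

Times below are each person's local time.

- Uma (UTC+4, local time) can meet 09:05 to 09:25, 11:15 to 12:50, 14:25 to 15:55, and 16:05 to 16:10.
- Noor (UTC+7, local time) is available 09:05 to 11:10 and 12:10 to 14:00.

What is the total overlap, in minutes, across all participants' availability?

15 minutes

Uma → UTC: 05:05–05:25, 07:15–08:50, 10:25–11:55, 12:05–12:10.
Noor → UTC: 02:05–04:10, 05:10–07:00.
Uma ∩ Noor: 05:10–05:25.
Total common minutes: 15.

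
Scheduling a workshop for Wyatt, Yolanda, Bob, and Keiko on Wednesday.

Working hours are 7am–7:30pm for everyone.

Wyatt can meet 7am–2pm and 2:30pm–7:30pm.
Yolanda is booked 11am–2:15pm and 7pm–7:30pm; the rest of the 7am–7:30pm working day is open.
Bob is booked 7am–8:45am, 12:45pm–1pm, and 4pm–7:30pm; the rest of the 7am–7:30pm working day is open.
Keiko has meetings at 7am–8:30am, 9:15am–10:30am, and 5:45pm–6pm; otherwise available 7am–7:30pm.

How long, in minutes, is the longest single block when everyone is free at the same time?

90 minutes

Yolanda free within 07:00–19:30: 07:00–11:00, 14:15–19:00.
Bob free within 07:00–19:30: 08:45–12:45, 13:00–16:00.
Keiko free within 07:00–19:30: 08:30–09:15, 10:30–17:45, 18:00–19:30.
Wyatt ∩ Yolanda: 07:00–11:00, 14:30–19:00.
Wyatt ∩ Yolanda ∩ Bob: 08:45–11:00, 14:30–16:00.
Wyatt ∩ Yolanda ∩ Bob ∩ Keiko: 08:45–09:15, 10:30–11:00, 14:30–16:00.
Common window lengths: 30, 30, 90 min; longest is 90.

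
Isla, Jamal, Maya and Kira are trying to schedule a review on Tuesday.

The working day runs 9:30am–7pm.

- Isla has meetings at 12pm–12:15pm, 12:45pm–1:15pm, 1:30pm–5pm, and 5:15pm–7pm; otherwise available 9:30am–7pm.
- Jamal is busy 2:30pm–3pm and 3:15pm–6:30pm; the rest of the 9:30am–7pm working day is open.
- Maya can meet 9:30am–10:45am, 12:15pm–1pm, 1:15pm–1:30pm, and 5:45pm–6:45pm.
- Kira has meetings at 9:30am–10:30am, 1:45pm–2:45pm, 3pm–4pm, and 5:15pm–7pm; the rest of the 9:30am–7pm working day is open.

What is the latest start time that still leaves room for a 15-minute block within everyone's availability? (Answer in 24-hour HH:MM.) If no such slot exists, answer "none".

Isla free within 09:30–19:00: 09:30–12:00, 12:15–12:45, 13:15–13:30, 17:00–17:15.
Jamal free within 09:30–19:00: 09:30–14:30, 15:00–15:15, 18:30–19:00.
Kira free within 09:30–19:00: 10:30–13:45, 14:45–15:00, 16:00–17:15.
Isla ∩ Jamal: 09:30–12:00, 12:15–12:45, 13:15–13:30.
Isla ∩ Jamal ∩ Maya: 09:30–10:45, 12:15–12:45, 13:15–13:30.
Isla ∩ Jamal ∩ Maya ∩ Kira: 10:30–10:45, 12:15–12:45, 13:15–13:30.
Windows ≥ 15 min: 10:30–10:45, 12:15–12:45, 13:15–13:30.
Latest start in the last window 13:15–13:30 is 13:30 − 15 min = 13:15.

13:15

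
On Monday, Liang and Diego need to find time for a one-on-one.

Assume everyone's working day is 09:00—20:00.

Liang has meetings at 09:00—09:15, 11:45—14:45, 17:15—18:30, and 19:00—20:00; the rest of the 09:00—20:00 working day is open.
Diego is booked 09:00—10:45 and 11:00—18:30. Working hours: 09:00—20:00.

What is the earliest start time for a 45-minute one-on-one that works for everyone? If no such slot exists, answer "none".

Liang free within 09:00–20:00: 09:15–11:45, 14:45–17:15, 18:30–19:00.
Diego free within 09:00–20:00: 10:45–11:00, 18:30–20:00.
Liang ∩ Diego: 10:45–11:00, 18:30–19:00.
Windows ≥ 45 min: (none).

none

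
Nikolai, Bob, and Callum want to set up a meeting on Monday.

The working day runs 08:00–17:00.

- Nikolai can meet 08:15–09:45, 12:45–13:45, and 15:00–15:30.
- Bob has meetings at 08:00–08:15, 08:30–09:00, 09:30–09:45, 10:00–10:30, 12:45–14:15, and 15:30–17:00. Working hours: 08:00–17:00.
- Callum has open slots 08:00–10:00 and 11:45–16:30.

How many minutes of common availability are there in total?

75 minutes

Bob free within 08:00–17:00: 08:15–08:30, 09:00–09:30, 09:45–10:00, 10:30–12:45, 14:15–15:30.
Nikolai ∩ Bob: 08:15–08:30, 09:00–09:30, 15:00–15:30.
Nikolai ∩ Bob ∩ Callum: 08:15–08:30, 09:00–09:30, 15:00–15:30.
Total common minutes: 15 + 30 + 30 = 75.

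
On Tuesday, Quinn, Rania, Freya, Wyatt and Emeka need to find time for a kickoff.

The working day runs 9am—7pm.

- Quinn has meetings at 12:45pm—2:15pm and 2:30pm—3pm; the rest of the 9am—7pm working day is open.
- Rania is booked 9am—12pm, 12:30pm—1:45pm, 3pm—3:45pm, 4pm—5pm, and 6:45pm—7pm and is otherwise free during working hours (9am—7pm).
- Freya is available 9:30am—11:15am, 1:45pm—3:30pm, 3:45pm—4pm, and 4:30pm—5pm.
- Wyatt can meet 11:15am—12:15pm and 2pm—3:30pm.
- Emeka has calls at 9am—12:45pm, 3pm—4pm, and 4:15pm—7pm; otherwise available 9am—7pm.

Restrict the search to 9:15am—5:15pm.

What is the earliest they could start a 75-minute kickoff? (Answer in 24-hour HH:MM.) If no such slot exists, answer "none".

none

Quinn free within 09:00–19:00: 09:00–12:45, 14:15–14:30, 15:00–19:00.
Rania free within 09:00–19:00: 12:00–12:30, 13:45–15:00, 15:45–16:00, 17:00–18:45.
Emeka free within 09:00–19:00: 12:45–15:00, 16:00–16:15.
Quinn ∩ Rania: 12:00–12:30, 14:15–14:30, 15:45–16:00, 17:00–18:45.
Quinn ∩ Rania ∩ Freya: 14:15–14:30, 15:45–16:00.
Quinn ∩ Rania ∩ Freya ∩ Wyatt: 14:15–14:30.
Quinn ∩ Rania ∩ Freya ∩ Wyatt ∩ Emeka: 14:15–14:30.
Restricted to 09:15–17:15: 14:15–14:30.
Windows ≥ 75 min: (none).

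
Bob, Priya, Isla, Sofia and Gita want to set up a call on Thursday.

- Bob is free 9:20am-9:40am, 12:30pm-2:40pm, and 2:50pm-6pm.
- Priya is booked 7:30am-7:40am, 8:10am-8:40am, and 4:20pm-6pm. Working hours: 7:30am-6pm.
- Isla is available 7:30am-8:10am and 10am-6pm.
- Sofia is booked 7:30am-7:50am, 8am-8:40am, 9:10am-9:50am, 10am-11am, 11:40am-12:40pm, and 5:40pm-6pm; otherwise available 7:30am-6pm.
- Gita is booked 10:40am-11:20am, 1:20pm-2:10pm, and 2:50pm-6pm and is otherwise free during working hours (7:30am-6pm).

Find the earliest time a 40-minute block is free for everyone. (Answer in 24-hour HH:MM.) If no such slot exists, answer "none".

Priya free within 07:30–18:00: 07:40–08:10, 08:40–16:20.
Sofia free within 07:30–18:00: 07:50–08:00, 08:40–09:10, 09:50–10:00, 11:00–11:40, 12:40–17:40.
Gita free within 07:30–18:00: 07:30–10:40, 11:20–13:20, 14:10–14:50.
Bob ∩ Priya: 09:20–09:40, 12:30–14:40, 14:50–16:20.
Bob ∩ Priya ∩ Isla: 12:30–14:40, 14:50–16:20.
Bob ∩ Priya ∩ Isla ∩ Sofia: 12:40–14:40, 14:50–16:20.
Bob ∩ Priya ∩ Isla ∩ Sofia ∩ Gita: 12:40–13:20, 14:10–14:40.
Windows ≥ 40 min: 12:40–13:20.
Earliest such window starts at 12:40.

12:40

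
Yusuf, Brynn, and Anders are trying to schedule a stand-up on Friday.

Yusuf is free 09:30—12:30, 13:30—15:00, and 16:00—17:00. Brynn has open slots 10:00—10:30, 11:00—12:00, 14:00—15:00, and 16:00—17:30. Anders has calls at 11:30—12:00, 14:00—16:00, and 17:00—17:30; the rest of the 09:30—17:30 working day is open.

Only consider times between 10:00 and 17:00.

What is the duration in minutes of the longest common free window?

60 minutes

Anders free within 09:30–17:30: 09:30–11:30, 12:00–14:00, 16:00–17:00.
Yusuf ∩ Brynn: 10:00–10:30, 11:00–12:00, 14:00–15:00, 16:00–17:00.
Yusuf ∩ Brynn ∩ Anders: 10:00–10:30, 11:00–11:30, 16:00–17:00.
Restricted to 10:00–17:00: 10:00–10:30, 11:00–11:30, 16:00–17:00.
Common window lengths: 30, 30, 60 min; longest is 60.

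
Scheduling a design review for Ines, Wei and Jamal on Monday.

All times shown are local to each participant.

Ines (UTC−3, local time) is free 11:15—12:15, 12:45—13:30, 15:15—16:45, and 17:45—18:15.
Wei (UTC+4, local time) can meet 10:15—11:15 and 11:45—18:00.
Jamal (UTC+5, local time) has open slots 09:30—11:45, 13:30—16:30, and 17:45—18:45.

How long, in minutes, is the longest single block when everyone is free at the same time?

0 minutes

Ines → UTC: 14:15–15:15, 15:45–16:30, 18:15–19:45, 20:45–21:15.
Wei → UTC: 06:15–07:15, 07:45–14:00.
Jamal → UTC: 04:30–06:45, 08:30–11:30, 12:45–13:45.
Ines ∩ Wei: (none).
Ines ∩ Wei ∩ Jamal: (none).
No common window.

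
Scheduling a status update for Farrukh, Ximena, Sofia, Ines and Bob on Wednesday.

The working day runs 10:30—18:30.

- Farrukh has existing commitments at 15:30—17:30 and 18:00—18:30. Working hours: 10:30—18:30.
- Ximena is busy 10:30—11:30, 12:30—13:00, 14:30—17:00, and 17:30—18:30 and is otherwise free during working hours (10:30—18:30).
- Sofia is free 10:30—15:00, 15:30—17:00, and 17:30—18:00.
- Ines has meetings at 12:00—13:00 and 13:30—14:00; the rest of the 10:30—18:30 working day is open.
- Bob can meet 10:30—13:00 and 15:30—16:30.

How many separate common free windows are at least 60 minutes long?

Farrukh free within 10:30–18:30: 10:30–15:30, 17:30–18:00.
Ximena free within 10:30–18:30: 11:30–12:30, 13:00–14:30, 17:00–17:30.
Ines free within 10:30–18:30: 10:30–12:00, 13:00–13:30, 14:00–18:30.
Farrukh ∩ Ximena: 11:30–12:30, 13:00–14:30.
Farrukh ∩ Ximena ∩ Sofia: 11:30–12:30, 13:00–14:30.
Farrukh ∩ Ximena ∩ Sofia ∩ Ines: 11:30–12:00, 13:00–13:30, 14:00–14:30.
Farrukh ∩ Ximena ∩ Sofia ∩ Ines ∩ Bob: 11:30–12:00.
Windows ≥ 60 min: (none).
That's 0 windows.

0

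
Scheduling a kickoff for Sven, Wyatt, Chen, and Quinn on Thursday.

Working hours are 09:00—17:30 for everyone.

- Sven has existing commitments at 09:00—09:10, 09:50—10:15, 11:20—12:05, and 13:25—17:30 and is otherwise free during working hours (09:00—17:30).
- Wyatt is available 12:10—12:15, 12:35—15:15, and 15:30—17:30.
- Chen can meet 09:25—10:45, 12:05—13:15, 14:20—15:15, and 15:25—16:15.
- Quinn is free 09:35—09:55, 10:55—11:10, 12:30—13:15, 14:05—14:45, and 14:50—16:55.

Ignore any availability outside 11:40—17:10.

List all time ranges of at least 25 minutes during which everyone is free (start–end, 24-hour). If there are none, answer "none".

12:35–13:15

Sven free within 09:00–17:30: 09:10–09:50, 10:15–11:20, 12:05–13:25.
Sven ∩ Wyatt: 12:10–12:15, 12:35–13:25.
Sven ∩ Wyatt ∩ Chen: 12:10–12:15, 12:35–13:15.
Sven ∩ Wyatt ∩ Chen ∩ Quinn: 12:35–13:15.
Restricted to 11:40–17:10: 12:35–13:15.
Windows ≥ 25 min: 12:35–13:15.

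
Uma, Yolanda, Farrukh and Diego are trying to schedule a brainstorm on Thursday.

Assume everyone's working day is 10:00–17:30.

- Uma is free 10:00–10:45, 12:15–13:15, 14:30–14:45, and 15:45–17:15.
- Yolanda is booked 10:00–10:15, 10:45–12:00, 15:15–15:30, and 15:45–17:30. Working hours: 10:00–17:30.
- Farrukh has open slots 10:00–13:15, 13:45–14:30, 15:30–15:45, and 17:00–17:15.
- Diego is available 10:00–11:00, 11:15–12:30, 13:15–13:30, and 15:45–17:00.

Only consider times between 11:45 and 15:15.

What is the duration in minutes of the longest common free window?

Yolanda free within 10:00–17:30: 10:15–10:45, 12:00–15:15, 15:30–15:45.
Uma ∩ Yolanda: 10:15–10:45, 12:15–13:15, 14:30–14:45.
Uma ∩ Yolanda ∩ Farrukh: 10:15–10:45, 12:15–13:15.
Uma ∩ Yolanda ∩ Farrukh ∩ Diego: 10:15–10:45, 12:15–12:30.
Restricted to 11:45–15:15: 12:15–12:30.
Single common window of 15 minutes.

15 minutes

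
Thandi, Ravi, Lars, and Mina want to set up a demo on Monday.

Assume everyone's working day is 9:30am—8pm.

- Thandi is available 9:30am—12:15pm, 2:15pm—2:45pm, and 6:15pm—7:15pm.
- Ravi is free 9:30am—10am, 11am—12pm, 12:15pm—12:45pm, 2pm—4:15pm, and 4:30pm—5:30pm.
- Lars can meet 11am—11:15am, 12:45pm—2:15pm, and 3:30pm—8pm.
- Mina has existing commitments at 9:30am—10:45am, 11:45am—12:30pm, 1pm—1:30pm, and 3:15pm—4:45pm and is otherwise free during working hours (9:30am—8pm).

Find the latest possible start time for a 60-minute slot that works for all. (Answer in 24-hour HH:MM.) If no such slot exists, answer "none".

Mina free within 09:30–20:00: 10:45–11:45, 12:30–13:00, 13:30–15:15, 16:45–20:00.
Thandi ∩ Ravi: 09:30–10:00, 11:00–12:00, 14:15–14:45.
Thandi ∩ Ravi ∩ Lars: 11:00–11:15.
Thandi ∩ Ravi ∩ Lars ∩ Mina: 11:00–11:15.
Windows ≥ 60 min: (none).

none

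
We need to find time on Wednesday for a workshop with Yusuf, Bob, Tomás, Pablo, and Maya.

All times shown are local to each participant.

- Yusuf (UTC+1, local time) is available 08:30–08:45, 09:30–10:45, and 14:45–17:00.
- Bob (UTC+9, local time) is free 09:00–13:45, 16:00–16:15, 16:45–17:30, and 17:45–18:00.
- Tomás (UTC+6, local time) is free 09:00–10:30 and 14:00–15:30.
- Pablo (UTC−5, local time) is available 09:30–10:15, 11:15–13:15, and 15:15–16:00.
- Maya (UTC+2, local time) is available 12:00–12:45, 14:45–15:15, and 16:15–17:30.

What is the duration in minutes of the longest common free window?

0 minutes

Yusuf → UTC: 07:30–07:45, 08:30–09:45, 13:45–16:00.
Bob → UTC: 00:00–04:45, 07:00–07:15, 07:45–08:30, 08:45–09:00.
Tomás → UTC: 03:00–04:30, 08:00–09:30.
Pablo → UTC: 14:30–15:15, 16:15–18:15, 20:15–21:00.
Maya → UTC: 10:00–10:45, 12:45–13:15, 14:15–15:30.
Yusuf ∩ Bob: 08:45–09:00.
Yusuf ∩ Bob ∩ Tomás: 08:45–09:00.
Yusuf ∩ Bob ∩ Tomás ∩ Pablo: (none).
Yusuf ∩ Bob ∩ Tomás ∩ Pablo ∩ Maya: (none).
No common window.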